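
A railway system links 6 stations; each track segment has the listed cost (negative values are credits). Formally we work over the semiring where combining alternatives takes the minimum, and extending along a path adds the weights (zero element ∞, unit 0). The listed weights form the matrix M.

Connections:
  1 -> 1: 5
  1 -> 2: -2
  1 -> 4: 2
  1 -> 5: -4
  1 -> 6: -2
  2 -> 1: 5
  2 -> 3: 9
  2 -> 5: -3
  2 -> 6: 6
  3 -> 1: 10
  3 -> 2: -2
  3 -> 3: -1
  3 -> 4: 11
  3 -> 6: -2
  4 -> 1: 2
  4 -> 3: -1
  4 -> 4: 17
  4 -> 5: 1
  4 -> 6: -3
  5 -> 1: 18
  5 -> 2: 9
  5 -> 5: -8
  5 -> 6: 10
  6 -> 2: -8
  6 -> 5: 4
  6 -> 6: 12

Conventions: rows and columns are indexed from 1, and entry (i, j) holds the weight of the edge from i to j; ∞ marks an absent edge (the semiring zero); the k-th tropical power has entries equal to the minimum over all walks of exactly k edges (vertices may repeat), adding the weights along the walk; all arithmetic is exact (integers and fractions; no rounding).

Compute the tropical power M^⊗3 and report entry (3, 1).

M^⊗2:
  [3, -10, 1, 7, -12, -1]
  [10, -2, 8, 7, -11, 3]
  [3, -10, -2, 10, -5, -3]
  [7, -11, -2, 4, -7, -3]
  [10, 1, 18, 20, -16, 2]
  [-3, 4, 1, ∞, -11, -2]
M^⊗3:
  [-5, -9, -1, 5, -20, -4]
  [3, -5, 6, 12, -19, -1]
  [-5, -11, -3, 5, -13, -4]
  [-6, -11, -3, 9, -15, -5]
  [2, -7, 10, 12, -24, -6]
  [2, -10, 0, -1, -19, -5]
Key observation: the optimum is the walk 3->6->2->1, with weight (-2) + (-8) + 5 = -5.
Optimal value attained by: walk 3->6->2->1.
Answer: (M^⊗3)[3][1] = -5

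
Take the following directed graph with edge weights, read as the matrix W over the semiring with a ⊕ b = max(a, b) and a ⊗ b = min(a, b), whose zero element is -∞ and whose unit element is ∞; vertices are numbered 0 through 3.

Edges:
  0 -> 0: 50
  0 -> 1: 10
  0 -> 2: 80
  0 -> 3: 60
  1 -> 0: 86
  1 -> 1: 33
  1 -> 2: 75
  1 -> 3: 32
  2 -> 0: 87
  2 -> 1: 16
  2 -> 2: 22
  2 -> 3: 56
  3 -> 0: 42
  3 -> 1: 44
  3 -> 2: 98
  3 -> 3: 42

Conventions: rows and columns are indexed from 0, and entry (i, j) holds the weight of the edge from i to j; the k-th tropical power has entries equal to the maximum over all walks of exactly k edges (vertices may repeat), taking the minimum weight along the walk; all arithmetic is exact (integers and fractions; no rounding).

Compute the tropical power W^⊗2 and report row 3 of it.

W^⊗2:
  [80, 44, 60, 56]
  [75, 33, 80, 60]
  [50, 44, 80, 60]
  [87, 42, 44, 56]
Answer: row 3 of W^⊗2 = [87, 42, 44, 56]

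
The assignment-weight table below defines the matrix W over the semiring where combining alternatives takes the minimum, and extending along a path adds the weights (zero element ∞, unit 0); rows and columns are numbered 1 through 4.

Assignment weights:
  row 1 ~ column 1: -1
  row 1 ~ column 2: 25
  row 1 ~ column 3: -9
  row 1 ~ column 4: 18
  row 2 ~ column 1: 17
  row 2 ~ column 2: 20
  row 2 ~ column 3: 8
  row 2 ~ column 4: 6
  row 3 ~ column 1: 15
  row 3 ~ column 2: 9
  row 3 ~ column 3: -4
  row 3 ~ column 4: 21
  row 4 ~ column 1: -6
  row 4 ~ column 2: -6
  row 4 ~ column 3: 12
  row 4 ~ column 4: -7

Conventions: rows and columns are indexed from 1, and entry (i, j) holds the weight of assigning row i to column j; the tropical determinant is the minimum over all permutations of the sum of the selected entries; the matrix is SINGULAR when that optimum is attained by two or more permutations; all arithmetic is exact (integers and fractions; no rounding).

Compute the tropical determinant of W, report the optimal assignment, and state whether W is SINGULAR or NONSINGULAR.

σ = (1, 2, 3, 4): (-1) + 20 + (-4) + (-7) = 8
σ = (1, 2, 4, 3): (-1) + 20 + 21 + 12 = 52
σ = (1, 3, 2, 4): (-1) + 8 + 9 + (-7) = 9
σ = (1, 3, 4, 2): (-1) + 8 + 21 + (-6) = 22
σ = (1, 4, 2, 3): (-1) + 6 + 9 + 12 = 26
σ = (1, 4, 3, 2): (-1) + 6 + (-4) + (-6) = -5
σ = (2, 1, 3, 4): 25 + 17 + (-4) + (-7) = 31
σ = (2, 1, 4, 3): 25 + 17 + 21 + 12 = 75
σ = (2, 3, 1, 4): 25 + 8 + 15 + (-7) = 41
σ = (2, 3, 4, 1): 25 + 8 + 21 + (-6) = 48
σ = (2, 4, 1, 3): 25 + 6 + 15 + 12 = 58
σ = (2, 4, 3, 1): 25 + 6 + (-4) + (-6) = 21
σ = (3, 1, 2, 4): (-9) + 17 + 9 + (-7) = 10
σ = (3, 1, 4, 2): (-9) + 17 + 21 + (-6) = 23
σ = (3, 2, 1, 4): (-9) + 20 + 15 + (-7) = 19
σ = (3, 2, 4, 1): (-9) + 20 + 21 + (-6) = 26
σ = (3, 4, 1, 2): (-9) + 6 + 15 + (-6) = 6
σ = (3, 4, 2, 1): (-9) + 6 + 9 + (-6) = 0
σ = (4, 1, 2, 3): 18 + 17 + 9 + 12 = 56
σ = (4, 1, 3, 2): 18 + 17 + (-4) + (-6) = 25
σ = (4, 2, 1, 3): 18 + 20 + 15 + 12 = 65
σ = (4, 2, 3, 1): 18 + 20 + (-4) + (-6) = 28
σ = (4, 3, 1, 2): 18 + 8 + 15 + (-6) = 35
σ = (4, 3, 2, 1): 18 + 8 + 9 + (-6) = 29
Optimal value attained by: σ = (1, 4, 3, 2).
Answer: det⊕(W) = -5; verdict: NONSINGULAR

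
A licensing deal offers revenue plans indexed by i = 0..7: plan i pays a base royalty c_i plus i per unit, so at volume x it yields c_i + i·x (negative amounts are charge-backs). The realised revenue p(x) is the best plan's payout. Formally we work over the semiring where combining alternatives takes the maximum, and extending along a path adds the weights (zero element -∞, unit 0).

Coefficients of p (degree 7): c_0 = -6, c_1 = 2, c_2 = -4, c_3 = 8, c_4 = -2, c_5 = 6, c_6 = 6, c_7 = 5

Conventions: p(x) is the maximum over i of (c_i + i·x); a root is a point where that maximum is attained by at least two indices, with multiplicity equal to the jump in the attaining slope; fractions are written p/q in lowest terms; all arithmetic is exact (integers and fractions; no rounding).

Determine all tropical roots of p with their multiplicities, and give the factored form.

hull edge (i=0, c=-6) to (i=1, c=2): slope 8, span 1
hull edge (i=1, c=2) to (i=3, c=8): slope 3, span 2
hull edge (i=3, c=8) to (i=6, c=6): slope -2/3, span 3
hull edge (i=6, c=6) to (i=7, c=5): slope -1, span 1
Factored form: p(x) = 5 ⊗ (x ⊕ (-8)) ⊗ (x ⊕ (-3)) ⊗ (x ⊕ (-3)) ⊗ (x ⊕ 2/3) ⊗ (x ⊕ 2/3) ⊗ (x ⊕ 2/3) ⊗ (x ⊕ 1)
Answer: roots = -8 (mult 1), -3 (mult 2), 2/3 (mult 3), 1 (mult 1)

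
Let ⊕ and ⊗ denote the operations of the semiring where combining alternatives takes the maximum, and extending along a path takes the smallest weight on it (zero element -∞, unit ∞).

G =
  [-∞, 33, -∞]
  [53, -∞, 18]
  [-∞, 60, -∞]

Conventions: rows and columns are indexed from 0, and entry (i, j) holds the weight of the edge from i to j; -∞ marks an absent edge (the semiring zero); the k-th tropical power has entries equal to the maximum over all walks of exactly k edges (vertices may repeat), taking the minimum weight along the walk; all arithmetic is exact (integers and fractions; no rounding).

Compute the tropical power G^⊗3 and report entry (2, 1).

G^⊗2:
  [33, -∞, 18]
  [-∞, 33, -∞]
  [53, -∞, 18]
G^⊗3:
  [-∞, 33, -∞]
  [33, -∞, 18]
  [-∞, 33, -∞]
Key observation: the optimum is the walk 2->1->0->1, with weight 60 min 53 min 33 = 33.
Optimal value attained by: walk 2->1->0->1.
Answer: (G^⊗3)[2][1] = 33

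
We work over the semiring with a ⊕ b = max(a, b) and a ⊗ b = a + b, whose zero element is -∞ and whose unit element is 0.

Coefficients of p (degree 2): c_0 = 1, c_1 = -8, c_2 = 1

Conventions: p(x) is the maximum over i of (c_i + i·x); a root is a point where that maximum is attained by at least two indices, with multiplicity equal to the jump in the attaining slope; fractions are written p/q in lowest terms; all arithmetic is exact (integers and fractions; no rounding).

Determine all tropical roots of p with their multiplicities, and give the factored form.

hull edge (i=0, c=1) to (i=2, c=1): slope 0, span 2
Factored form: p(x) = 1 ⊗ (x ⊕ 0) ⊗ (x ⊕ 0)
Answer: roots = 0 (mult 2)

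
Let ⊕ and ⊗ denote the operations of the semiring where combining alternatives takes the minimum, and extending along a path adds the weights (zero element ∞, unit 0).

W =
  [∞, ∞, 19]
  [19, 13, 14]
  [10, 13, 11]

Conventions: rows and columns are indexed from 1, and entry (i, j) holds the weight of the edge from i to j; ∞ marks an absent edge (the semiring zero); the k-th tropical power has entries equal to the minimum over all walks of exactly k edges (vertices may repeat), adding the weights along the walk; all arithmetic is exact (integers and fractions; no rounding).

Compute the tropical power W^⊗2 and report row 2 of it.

W^⊗2:
  [29, 32, 30]
  [24, 26, 25]
  [21, 24, 22]
Answer: row 2 of W^⊗2 = [24, 26, 25]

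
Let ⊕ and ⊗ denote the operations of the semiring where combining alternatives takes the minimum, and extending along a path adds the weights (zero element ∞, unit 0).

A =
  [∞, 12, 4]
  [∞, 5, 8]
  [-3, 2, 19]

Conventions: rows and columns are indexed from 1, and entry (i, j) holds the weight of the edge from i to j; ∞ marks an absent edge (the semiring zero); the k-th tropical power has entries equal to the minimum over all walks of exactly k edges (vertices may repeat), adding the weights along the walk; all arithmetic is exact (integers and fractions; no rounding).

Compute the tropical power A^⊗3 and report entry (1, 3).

A^⊗2:
  [1, 6, 20]
  [5, 10, 13]
  [16, 7, 1]
A^⊗3:
  [17, 11, 5]
  [10, 15, 9]
  [-2, 3, 15]
Key observation: the optimum is the walk 1->3->1->3, with weight 4 + (-3) + 4 = 5.
Optimal value attained by: walk 1->3->1->3.
Answer: (A^⊗3)[1][3] = 5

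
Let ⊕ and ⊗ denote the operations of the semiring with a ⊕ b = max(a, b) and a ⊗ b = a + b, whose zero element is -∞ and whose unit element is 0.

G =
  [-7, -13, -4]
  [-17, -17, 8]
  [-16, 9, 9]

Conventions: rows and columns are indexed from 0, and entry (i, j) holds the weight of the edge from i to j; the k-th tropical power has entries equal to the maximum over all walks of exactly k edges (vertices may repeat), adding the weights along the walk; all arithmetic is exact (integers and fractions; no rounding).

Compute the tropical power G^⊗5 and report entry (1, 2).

G^⊗2:
  [-14, 5, 5]
  [-8, 17, 17]
  [-7, 18, 18]
G^⊗3:
  [-11, 14, 14]
  [1, 26, 26]
  [2, 27, 27]
G^⊗4:
  [-2, 23, 23]
  [10, 35, 35]
  [11, 36, 36]
G^⊗5:
  [7, 32, 32]
  [19, 44, 44]
  [20, 45, 45]
Key observation: the optimum is the walk 1->2->2->2->2->2, with weight 8 + 9 + 9 + 9 + 9 = 44.
Optimal value attained by: walk 1->2->2->2->2->2.
Answer: (G^⊗5)[1][2] = 44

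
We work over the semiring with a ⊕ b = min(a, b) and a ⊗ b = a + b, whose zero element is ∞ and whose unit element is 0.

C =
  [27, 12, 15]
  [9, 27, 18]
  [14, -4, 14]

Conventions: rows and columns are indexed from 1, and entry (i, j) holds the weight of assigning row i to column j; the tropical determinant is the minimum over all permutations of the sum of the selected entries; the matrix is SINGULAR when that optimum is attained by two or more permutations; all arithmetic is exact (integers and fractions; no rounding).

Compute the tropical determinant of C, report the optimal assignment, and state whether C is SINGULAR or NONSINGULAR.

σ = (1, 2, 3): 27 + 27 + 14 = 68
σ = (1, 3, 2): 27 + 18 + (-4) = 41
σ = (2, 1, 3): 12 + 9 + 14 = 35
σ = (2, 3, 1): 12 + 18 + 14 = 44
σ = (3, 1, 2): 15 + 9 + (-4) = 20
σ = (3, 2, 1): 15 + 27 + 14 = 56
Optimal value attained by: σ = (3, 1, 2).
Answer: det⊕(C) = 20; verdict: NONSINGULAR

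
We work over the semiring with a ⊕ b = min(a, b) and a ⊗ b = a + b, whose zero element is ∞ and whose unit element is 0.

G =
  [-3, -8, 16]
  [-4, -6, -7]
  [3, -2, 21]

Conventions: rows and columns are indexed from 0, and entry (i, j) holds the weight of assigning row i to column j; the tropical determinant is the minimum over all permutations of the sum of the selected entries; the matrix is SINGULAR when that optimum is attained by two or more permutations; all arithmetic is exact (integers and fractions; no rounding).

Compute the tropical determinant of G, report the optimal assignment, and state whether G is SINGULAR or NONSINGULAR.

σ = (0, 1, 2): (-3) + (-6) + 21 = 12
σ = (0, 2, 1): (-3) + (-7) + (-2) = -12
σ = (1, 0, 2): (-8) + (-4) + 21 = 9
σ = (1, 2, 0): (-8) + (-7) + 3 = -12
σ = (2, 0, 1): 16 + (-4) + (-2) = 10
σ = (2, 1, 0): 16 + (-6) + 3 = 13
Optimal value attained by: σ = (0, 2, 1).
Answer: det⊕(G) = -12; verdict: SINGULAR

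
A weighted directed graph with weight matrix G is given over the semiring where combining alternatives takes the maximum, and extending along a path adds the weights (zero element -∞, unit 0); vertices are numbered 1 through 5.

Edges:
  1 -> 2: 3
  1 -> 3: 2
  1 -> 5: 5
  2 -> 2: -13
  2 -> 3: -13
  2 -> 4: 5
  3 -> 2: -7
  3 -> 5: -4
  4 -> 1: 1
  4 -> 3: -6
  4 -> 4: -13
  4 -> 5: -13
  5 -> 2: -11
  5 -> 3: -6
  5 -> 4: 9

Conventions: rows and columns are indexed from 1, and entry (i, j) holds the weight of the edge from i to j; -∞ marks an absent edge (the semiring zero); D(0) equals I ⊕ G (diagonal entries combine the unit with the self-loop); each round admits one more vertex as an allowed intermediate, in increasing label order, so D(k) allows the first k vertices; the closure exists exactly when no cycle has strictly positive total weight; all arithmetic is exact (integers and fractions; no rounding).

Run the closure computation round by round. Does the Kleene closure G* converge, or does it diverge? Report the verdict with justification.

D(0):
  [0, 3, 2, -∞, 5]
  [-∞, 0, -13, 5, -∞]
  [-∞, -7, 0, -∞, -4]
  [1, -∞, -6, 0, -13]
  [-∞, -11, -6, 9, 0]
D(1):
  [0, 3, 2, -∞, 5]
  [-∞, 0, -13, 5, -∞]
  [-∞, -7, 0, -∞, -4]
  [1, 4, 3, 0, 6]
  [-∞, -11, -6, 9, 0]
Detection: at round 2, diagonal entry (4, 4) turns strictly positive.
Key observation: the cycle 4->1->2->4 has total weight 1 + 3 + 5, which is strictly positive.
Answer: DIVERGES — positive cycle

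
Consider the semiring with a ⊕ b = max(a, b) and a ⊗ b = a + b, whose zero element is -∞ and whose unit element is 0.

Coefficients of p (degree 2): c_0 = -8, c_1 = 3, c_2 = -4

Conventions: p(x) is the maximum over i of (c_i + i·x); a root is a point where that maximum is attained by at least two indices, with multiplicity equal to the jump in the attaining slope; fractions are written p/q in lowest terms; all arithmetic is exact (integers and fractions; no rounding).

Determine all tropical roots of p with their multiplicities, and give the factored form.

hull edge (i=0, c=-8) to (i=1, c=3): slope 11, span 1
hull edge (i=1, c=3) to (i=2, c=-4): slope -7, span 1
Factored form: p(x) = -4 ⊗ (x ⊕ (-11)) ⊗ (x ⊕ 7)
Answer: roots = -11 (mult 1), 7 (mult 1)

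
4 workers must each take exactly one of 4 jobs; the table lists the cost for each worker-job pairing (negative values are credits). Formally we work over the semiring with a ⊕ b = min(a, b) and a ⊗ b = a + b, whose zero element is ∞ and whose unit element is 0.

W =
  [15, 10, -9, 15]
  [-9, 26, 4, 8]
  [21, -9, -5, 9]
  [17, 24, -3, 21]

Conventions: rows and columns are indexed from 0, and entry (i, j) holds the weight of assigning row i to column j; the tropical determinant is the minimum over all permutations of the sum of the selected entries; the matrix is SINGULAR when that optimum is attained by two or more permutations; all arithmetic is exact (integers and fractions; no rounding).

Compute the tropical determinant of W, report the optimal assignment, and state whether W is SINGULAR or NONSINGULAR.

σ = (0, 1, 2, 3): 15 + 26 + (-5) + 21 = 57
σ = (0, 1, 3, 2): 15 + 26 + 9 + (-3) = 47
σ = (0, 2, 1, 3): 15 + 4 + (-9) + 21 = 31
σ = (0, 2, 3, 1): 15 + 4 + 9 + 24 = 52
σ = (0, 3, 1, 2): 15 + 8 + (-9) + (-3) = 11
σ = (0, 3, 2, 1): 15 + 8 + (-5) + 24 = 42
σ = (1, 0, 2, 3): 10 + (-9) + (-5) + 21 = 17
σ = (1, 0, 3, 2): 10 + (-9) + 9 + (-3) = 7
σ = (1, 2, 0, 3): 10 + 4 + 21 + 21 = 56
σ = (1, 2, 3, 0): 10 + 4 + 9 + 17 = 40
σ = (1, 3, 0, 2): 10 + 8 + 21 + (-3) = 36
σ = (1, 3, 2, 0): 10 + 8 + (-5) + 17 = 30
σ = (2, 0, 1, 3): (-9) + (-9) + (-9) + 21 = -6
σ = (2, 0, 3, 1): (-9) + (-9) + 9 + 24 = 15
σ = (2, 1, 0, 3): (-9) + 26 + 21 + 21 = 59
σ = (2, 1, 3, 0): (-9) + 26 + 9 + 17 = 43
σ = (2, 3, 0, 1): (-9) + 8 + 21 + 24 = 44
σ = (2, 3, 1, 0): (-9) + 8 + (-9) + 17 = 7
σ = (3, 0, 1, 2): 15 + (-9) + (-9) + (-3) = -6
σ = (3, 0, 2, 1): 15 + (-9) + (-5) + 24 = 25
σ = (3, 1, 0, 2): 15 + 26 + 21 + (-3) = 59
σ = (3, 1, 2, 0): 15 + 26 + (-5) + 17 = 53
σ = (3, 2, 0, 1): 15 + 4 + 21 + 24 = 64
σ = (3, 2, 1, 0): 15 + 4 + (-9) + 17 = 27
Optimal value attained by: σ = (2, 0, 1, 3).
Answer: det⊕(W) = -6; verdict: SINGULAR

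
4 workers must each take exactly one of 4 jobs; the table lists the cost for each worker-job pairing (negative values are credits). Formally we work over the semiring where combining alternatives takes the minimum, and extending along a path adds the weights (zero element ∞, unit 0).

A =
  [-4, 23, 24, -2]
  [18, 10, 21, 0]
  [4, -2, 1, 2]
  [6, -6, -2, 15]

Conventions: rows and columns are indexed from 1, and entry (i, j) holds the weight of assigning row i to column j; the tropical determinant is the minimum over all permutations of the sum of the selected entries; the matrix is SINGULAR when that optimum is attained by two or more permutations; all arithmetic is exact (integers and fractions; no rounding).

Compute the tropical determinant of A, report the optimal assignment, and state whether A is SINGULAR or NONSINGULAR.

σ = (1, 2, 3, 4): (-4) + 10 + 1 + 15 = 22
σ = (1, 2, 4, 3): (-4) + 10 + 2 + (-2) = 6
σ = (1, 3, 2, 4): (-4) + 21 + (-2) + 15 = 30
σ = (1, 3, 4, 2): (-4) + 21 + 2 + (-6) = 13
σ = (1, 4, 2, 3): (-4) + 0 + (-2) + (-2) = -8
σ = (1, 4, 3, 2): (-4) + 0 + 1 + (-6) = -9
σ = (2, 1, 3, 4): 23 + 18 + 1 + 15 = 57
σ = (2, 1, 4, 3): 23 + 18 + 2 + (-2) = 41
σ = (2, 3, 1, 4): 23 + 21 + 4 + 15 = 63
σ = (2, 3, 4, 1): 23 + 21 + 2 + 6 = 52
σ = (2, 4, 1, 3): 23 + 0 + 4 + (-2) = 25
σ = (2, 4, 3, 1): 23 + 0 + 1 + 6 = 30
σ = (3, 1, 2, 4): 24 + 18 + (-2) + 15 = 55
σ = (3, 1, 4, 2): 24 + 18 + 2 + (-6) = 38
σ = (3, 2, 1, 4): 24 + 10 + 4 + 15 = 53
σ = (3, 2, 4, 1): 24 + 10 + 2 + 6 = 42
σ = (3, 4, 1, 2): 24 + 0 + 4 + (-6) = 22
σ = (3, 4, 2, 1): 24 + 0 + (-2) + 6 = 28
σ = (4, 1, 2, 3): (-2) + 18 + (-2) + (-2) = 12
σ = (4, 1, 3, 2): (-2) + 18 + 1 + (-6) = 11
σ = (4, 2, 1, 3): (-2) + 10 + 4 + (-2) = 10
σ = (4, 2, 3, 1): (-2) + 10 + 1 + 6 = 15
σ = (4, 3, 1, 2): (-2) + 21 + 4 + (-6) = 17
σ = (4, 3, 2, 1): (-2) + 21 + (-2) + 6 = 23
Optimal value attained by: σ = (1, 4, 3, 2).
Answer: det⊕(A) = -9; verdict: NONSINGULAR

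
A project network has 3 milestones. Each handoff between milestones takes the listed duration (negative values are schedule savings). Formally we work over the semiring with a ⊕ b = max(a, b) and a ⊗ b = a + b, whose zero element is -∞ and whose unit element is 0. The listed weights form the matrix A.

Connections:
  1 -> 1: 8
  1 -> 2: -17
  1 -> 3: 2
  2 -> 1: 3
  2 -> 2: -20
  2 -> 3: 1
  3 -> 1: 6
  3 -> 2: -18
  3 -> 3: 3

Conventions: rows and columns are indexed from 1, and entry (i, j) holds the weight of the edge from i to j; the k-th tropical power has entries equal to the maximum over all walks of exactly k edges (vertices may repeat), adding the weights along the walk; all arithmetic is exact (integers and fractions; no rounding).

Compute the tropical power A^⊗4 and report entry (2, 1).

A^⊗2:
  [16, -9, 10]
  [11, -14, 5]
  [14, -11, 8]
A^⊗3:
  [24, -1, 18]
  [19, -6, 13]
  [22, -3, 16]
A^⊗4:
  [32, 7, 26]
  [27, 2, 21]
  [30, 5, 24]
Key observation: the optimum is the walk 2->1->1->1->1, with weight 3 + 8 + 8 + 8 = 27.
Optimal value attained by: walk 2->1->1->1->1.
Answer: (A^⊗4)[2][1] = 27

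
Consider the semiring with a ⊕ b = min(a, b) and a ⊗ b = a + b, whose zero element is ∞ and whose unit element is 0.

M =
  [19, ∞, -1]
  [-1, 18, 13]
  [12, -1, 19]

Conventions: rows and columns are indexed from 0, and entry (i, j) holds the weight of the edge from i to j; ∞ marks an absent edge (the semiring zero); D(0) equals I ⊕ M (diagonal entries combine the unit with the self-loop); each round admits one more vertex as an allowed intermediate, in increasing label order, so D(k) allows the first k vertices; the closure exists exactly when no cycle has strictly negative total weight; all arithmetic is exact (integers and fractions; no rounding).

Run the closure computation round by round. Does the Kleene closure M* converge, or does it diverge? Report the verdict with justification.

D(0):
  [0, ∞, -1]
  [-1, 0, 13]
  [12, -1, 0]
D(1):
  [0, ∞, -1]
  [-1, 0, -2]
  [12, -1, 0]
Detection: at round 2, diagonal entry (2, 2) turns strictly negative.
Key observation: the cycle 2->1->0->2 has total weight (-1) + (-1) + (-1), which is strictly negative.
Answer: DIVERGES — negative cycle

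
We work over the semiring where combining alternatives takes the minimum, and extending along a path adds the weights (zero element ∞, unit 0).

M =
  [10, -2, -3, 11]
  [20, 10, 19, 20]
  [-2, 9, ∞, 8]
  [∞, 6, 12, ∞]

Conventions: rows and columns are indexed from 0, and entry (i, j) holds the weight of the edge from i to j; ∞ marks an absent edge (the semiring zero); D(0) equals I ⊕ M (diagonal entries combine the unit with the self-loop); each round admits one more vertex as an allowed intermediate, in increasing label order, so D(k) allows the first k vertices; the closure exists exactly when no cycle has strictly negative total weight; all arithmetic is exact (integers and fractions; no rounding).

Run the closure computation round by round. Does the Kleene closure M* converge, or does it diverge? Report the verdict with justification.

D(0):
  [0, -2, -3, 11]
  [20, 0, 19, 20]
  [-2, 9, 0, 8]
  [∞, 6, 12, 0]
Detection: at round 1, diagonal entry (2, 2) turns strictly negative.
Key observation: the cycle 2->0->2 has total weight (-2) + (-3), which is strictly negative.
Answer: DIVERGES — negative cycle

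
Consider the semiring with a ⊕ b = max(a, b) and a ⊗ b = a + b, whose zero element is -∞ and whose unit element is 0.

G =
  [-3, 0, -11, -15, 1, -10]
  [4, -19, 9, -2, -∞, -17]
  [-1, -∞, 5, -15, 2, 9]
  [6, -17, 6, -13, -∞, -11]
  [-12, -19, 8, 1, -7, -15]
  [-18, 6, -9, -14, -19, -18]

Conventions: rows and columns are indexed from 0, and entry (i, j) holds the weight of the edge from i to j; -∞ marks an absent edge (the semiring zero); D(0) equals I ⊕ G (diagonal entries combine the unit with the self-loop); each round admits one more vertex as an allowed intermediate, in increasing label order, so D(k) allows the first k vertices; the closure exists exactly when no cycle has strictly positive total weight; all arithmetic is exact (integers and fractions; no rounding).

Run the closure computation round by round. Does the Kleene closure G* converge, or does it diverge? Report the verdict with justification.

Detection: at round 0, diagonal entry (2, 2) turns strictly positive.
Key observation: the cycle 2->2 has total weight 5, which is strictly positive.
Answer: DIVERGES — positive cycle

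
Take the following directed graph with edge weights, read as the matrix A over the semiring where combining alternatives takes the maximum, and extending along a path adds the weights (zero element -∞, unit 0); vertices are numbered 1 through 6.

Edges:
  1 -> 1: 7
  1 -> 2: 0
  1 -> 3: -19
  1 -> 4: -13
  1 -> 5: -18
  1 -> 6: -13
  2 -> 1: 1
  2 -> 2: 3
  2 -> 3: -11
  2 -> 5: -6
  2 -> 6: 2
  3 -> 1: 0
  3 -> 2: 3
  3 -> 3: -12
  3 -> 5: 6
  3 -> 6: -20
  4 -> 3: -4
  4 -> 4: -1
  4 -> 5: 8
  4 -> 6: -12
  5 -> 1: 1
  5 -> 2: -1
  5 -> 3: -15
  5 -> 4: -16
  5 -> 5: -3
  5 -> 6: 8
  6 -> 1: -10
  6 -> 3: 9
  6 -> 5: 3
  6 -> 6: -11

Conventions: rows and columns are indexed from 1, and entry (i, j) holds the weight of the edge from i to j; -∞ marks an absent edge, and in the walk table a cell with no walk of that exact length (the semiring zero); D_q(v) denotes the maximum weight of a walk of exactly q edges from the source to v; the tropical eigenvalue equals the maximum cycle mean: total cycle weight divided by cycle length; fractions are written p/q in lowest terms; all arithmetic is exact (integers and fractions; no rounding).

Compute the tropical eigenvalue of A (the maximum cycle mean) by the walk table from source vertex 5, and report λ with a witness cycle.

q=0: [-∞, -∞, -∞, -∞, 0, -∞]
q=1: [1, -1, -15, -16, -3, 8]
q=2: [8, 2, 17, -12, 11, 5]
q=3: [17, 20, 14, -5, 23, 19]
q=4: [24, 23, 28, 7, 22, 31]
q=5: [31, 31, 40, 11, 34, 30]
q=6: [40, 43, 39, 18, 46, 42]
Optimal cycle mean attained by: cycle 3->5->6->3, total 6 + 8 + 9, length 3.
Answer: λ = 23/3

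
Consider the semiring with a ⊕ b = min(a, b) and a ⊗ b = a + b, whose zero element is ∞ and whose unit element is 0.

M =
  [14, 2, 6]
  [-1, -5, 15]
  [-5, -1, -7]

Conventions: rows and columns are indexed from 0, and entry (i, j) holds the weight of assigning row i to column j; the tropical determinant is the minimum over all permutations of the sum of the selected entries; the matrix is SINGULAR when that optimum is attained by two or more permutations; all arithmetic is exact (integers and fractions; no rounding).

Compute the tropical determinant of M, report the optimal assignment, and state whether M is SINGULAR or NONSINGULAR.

σ = (0, 1, 2): 14 + (-5) + (-7) = 2
σ = (0, 2, 1): 14 + 15 + (-1) = 28
σ = (1, 0, 2): 2 + (-1) + (-7) = -6
σ = (1, 2, 0): 2 + 15 + (-5) = 12
σ = (2, 0, 1): 6 + (-1) + (-1) = 4
σ = (2, 1, 0): 6 + (-5) + (-5) = -4
Optimal value attained by: σ = (1, 0, 2).
Answer: det⊕(M) = -6; verdict: NONSINGULAR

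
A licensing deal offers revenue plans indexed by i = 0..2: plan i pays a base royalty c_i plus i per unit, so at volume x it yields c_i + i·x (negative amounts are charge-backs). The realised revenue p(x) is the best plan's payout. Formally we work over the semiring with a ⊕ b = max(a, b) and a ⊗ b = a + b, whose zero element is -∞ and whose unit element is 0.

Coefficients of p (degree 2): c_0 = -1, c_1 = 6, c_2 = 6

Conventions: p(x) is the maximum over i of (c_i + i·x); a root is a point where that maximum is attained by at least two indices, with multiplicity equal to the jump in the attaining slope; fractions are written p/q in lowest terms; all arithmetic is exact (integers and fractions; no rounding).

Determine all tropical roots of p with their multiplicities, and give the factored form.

hull edge (i=0, c=-1) to (i=1, c=6): slope 7, span 1
hull edge (i=1, c=6) to (i=2, c=6): slope 0, span 1
Factored form: p(x) = 6 ⊗ (x ⊕ (-7)) ⊗ (x ⊕ 0)
Answer: roots = -7 (mult 1), 0 (mult 1)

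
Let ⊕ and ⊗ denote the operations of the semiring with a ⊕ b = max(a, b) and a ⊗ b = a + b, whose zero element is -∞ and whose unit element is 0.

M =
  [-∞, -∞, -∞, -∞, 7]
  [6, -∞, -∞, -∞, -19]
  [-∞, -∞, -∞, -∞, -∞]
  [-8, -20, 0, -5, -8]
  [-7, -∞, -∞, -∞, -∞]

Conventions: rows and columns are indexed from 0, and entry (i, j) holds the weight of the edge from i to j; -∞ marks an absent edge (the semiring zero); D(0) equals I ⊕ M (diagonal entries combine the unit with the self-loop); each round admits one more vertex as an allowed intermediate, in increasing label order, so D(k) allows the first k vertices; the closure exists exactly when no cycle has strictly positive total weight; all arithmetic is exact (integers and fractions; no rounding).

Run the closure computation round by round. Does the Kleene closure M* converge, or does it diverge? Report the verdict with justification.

D(0):
  [0, -∞, -∞, -∞, 7]
  [6, 0, -∞, -∞, -19]
  [-∞, -∞, 0, -∞, -∞]
  [-8, -20, 0, 0, -8]
  [-7, -∞, -∞, -∞, 0]
D(1):
  [0, -∞, -∞, -∞, 7]
  [6, 0, -∞, -∞, 13]
  [-∞, -∞, 0, -∞, -∞]
  [-8, -20, 0, 0, -1]
  [-7, -∞, -∞, -∞, 0]
D(2):
  [0, -∞, -∞, -∞, 7]
  [6, 0, -∞, -∞, 13]
  [-∞, -∞, 0, -∞, -∞]
  [-8, -20, 0, 0, -1]
  [-7, -∞, -∞, -∞, 0]
D(3):
  [0, -∞, -∞, -∞, 7]
  [6, 0, -∞, -∞, 13]
  [-∞, -∞, 0, -∞, -∞]
  [-8, -20, 0, 0, -1]
  [-7, -∞, -∞, -∞, 0]
D(4):
  [0, -∞, -∞, -∞, 7]
  [6, 0, -∞, -∞, 13]
  [-∞, -∞, 0, -∞, -∞]
  [-8, -20, 0, 0, -1]
  [-7, -∞, -∞, -∞, 0]
D(5):
  [0, -∞, -∞, -∞, 7]
  [6, 0, -∞, -∞, 13]
  [-∞, -∞, 0, -∞, -∞]
  [-8, -20, 0, 0, -1]
  [-7, -∞, -∞, -∞, 0]
Key observation: every diagonal entry stays at the unit through all rounds, so no improving cycle exists.
Answer: CONVERGES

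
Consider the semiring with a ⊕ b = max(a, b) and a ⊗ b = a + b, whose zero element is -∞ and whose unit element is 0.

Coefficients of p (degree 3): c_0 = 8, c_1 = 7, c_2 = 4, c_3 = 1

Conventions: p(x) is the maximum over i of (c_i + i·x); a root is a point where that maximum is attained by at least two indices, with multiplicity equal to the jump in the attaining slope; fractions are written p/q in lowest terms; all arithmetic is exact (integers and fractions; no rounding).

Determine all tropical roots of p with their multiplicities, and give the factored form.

hull edge (i=0, c=8) to (i=1, c=7): slope -1, span 1
hull edge (i=1, c=7) to (i=3, c=1): slope -3, span 2
Factored form: p(x) = 1 ⊗ (x ⊕ 1) ⊗ (x ⊕ 3) ⊗ (x ⊕ 3)
Answer: roots = 1 (mult 1), 3 (mult 2)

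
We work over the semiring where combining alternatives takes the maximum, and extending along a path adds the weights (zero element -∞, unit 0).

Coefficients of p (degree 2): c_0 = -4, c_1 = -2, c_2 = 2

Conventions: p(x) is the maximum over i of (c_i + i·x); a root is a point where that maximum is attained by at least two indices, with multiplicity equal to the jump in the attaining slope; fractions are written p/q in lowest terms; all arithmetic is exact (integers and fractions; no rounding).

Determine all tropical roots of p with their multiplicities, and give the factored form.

hull edge (i=0, c=-4) to (i=2, c=2): slope 3, span 2
Factored form: p(x) = 2 ⊗ (x ⊕ (-3)) ⊗ (x ⊕ (-3))
Answer: roots = -3 (mult 2)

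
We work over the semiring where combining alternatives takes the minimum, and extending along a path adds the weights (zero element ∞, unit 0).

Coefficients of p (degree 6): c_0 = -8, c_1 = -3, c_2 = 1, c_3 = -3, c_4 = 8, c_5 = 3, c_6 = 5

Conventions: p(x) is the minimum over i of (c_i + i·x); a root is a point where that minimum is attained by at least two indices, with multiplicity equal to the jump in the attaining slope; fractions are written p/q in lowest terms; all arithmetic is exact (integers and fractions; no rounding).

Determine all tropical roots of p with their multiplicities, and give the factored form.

hull edge (i=0, c=-8) to (i=3, c=-3): slope 5/3, span 3
hull edge (i=3, c=-3) to (i=6, c=5): slope 8/3, span 3
Factored form: p(x) = 5 ⊗ (x ⊕ (-8/3)) ⊗ (x ⊕ (-8/3)) ⊗ (x ⊕ (-8/3)) ⊗ (x ⊕ (-5/3)) ⊗ (x ⊕ (-5/3)) ⊗ (x ⊕ (-5/3))
Answer: roots = -8/3 (mult 3), -5/3 (mult 3)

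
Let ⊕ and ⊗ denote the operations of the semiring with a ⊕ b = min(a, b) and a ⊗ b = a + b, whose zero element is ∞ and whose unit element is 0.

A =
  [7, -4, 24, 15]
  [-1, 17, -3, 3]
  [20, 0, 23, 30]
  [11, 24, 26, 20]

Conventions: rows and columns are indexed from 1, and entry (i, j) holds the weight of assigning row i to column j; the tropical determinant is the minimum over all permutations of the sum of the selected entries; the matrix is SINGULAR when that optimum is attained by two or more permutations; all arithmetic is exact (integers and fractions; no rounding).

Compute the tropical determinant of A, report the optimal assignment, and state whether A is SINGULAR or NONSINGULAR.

σ = (1, 2, 3, 4): 7 + 17 + 23 + 20 = 67
σ = (1, 2, 4, 3): 7 + 17 + 30 + 26 = 80
σ = (1, 3, 2, 4): 7 + (-3) + 0 + 20 = 24
σ = (1, 3, 4, 2): 7 + (-3) + 30 + 24 = 58
σ = (1, 4, 2, 3): 7 + 3 + 0 + 26 = 36
σ = (1, 4, 3, 2): 7 + 3 + 23 + 24 = 57
σ = (2, 1, 3, 4): (-4) + (-1) + 23 + 20 = 38
σ = (2, 1, 4, 3): (-4) + (-1) + 30 + 26 = 51
σ = (2, 3, 1, 4): (-4) + (-3) + 20 + 20 = 33
σ = (2, 3, 4, 1): (-4) + (-3) + 30 + 11 = 34
σ = (2, 4, 1, 3): (-4) + 3 + 20 + 26 = 45
σ = (2, 4, 3, 1): (-4) + 3 + 23 + 11 = 33
σ = (3, 1, 2, 4): 24 + (-1) + 0 + 20 = 43
σ = (3, 1, 4, 2): 24 + (-1) + 30 + 24 = 77
σ = (3, 2, 1, 4): 24 + 17 + 20 + 20 = 81
σ = (3, 2, 4, 1): 24 + 17 + 30 + 11 = 82
σ = (3, 4, 1, 2): 24 + 3 + 20 + 24 = 71
σ = (3, 4, 2, 1): 24 + 3 + 0 + 11 = 38
σ = (4, 1, 2, 3): 15 + (-1) + 0 + 26 = 40
σ = (4, 1, 3, 2): 15 + (-1) + 23 + 24 = 61
σ = (4, 2, 1, 3): 15 + 17 + 20 + 26 = 78
σ = (4, 2, 3, 1): 15 + 17 + 23 + 11 = 66
σ = (4, 3, 1, 2): 15 + (-3) + 20 + 24 = 56
σ = (4, 3, 2, 1): 15 + (-3) + 0 + 11 = 23
Optimal value attained by: σ = (4, 3, 2, 1).
Answer: det⊕(A) = 23; verdict: NONSINGULAR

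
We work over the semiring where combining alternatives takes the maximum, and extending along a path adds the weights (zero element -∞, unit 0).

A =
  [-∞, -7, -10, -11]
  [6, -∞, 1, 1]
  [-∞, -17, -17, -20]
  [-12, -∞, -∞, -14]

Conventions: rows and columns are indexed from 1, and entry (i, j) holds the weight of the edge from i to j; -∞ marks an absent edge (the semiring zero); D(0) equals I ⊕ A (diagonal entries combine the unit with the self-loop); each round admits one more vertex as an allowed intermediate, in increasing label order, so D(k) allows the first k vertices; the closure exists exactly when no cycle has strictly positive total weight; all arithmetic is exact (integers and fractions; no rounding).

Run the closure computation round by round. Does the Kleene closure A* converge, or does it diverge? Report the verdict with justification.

D(0):
  [0, -7, -10, -11]
  [6, 0, 1, 1]
  [-∞, -17, 0, -20]
  [-12, -∞, -∞, 0]
D(1):
  [0, -7, -10, -11]
  [6, 0, 1, 1]
  [-∞, -17, 0, -20]
  [-12, -19, -22, 0]
D(2):
  [0, -7, -6, -6]
  [6, 0, 1, 1]
  [-11, -17, 0, -16]
  [-12, -19, -18, 0]
D(3):
  [0, -7, -6, -6]
  [6, 0, 1, 1]
  [-11, -17, 0, -16]
  [-12, -19, -18, 0]
D(4):
  [0, -7, -6, -6]
  [6, 0, 1, 1]
  [-11, -17, 0, -16]
  [-12, -19, -18, 0]
Key observation: every diagonal entry stays at the unit through all rounds, so no improving cycle exists.
Answer: CONVERGES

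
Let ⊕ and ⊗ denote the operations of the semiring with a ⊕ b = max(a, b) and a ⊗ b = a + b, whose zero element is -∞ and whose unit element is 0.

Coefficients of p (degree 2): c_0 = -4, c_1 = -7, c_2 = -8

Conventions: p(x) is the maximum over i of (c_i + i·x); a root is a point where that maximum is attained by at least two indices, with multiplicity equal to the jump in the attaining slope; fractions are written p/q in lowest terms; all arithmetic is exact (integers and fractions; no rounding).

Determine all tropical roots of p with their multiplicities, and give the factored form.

hull edge (i=0, c=-4) to (i=2, c=-8): slope -2, span 2
Factored form: p(x) = -8 ⊗ (x ⊕ 2) ⊗ (x ⊕ 2)
Answer: roots = 2 (mult 2)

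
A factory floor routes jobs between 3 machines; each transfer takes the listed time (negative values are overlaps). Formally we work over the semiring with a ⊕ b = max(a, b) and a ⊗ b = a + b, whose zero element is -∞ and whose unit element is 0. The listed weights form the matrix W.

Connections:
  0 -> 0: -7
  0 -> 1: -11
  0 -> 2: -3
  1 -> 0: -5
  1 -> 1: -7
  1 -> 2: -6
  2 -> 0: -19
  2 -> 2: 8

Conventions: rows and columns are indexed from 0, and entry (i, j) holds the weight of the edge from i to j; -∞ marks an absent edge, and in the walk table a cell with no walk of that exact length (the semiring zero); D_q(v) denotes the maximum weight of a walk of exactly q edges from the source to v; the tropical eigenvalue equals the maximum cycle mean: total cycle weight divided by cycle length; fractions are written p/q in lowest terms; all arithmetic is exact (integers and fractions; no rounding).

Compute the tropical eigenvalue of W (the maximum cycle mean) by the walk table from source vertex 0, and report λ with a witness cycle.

q=0: [0, -∞, -∞]
q=1: [-7, -11, -3]
q=2: [-14, -18, 5]
q=3: [-14, -25, 13]
Optimal cycle mean attained by: cycle 2->2, total 8, length 1.
Answer: λ = 8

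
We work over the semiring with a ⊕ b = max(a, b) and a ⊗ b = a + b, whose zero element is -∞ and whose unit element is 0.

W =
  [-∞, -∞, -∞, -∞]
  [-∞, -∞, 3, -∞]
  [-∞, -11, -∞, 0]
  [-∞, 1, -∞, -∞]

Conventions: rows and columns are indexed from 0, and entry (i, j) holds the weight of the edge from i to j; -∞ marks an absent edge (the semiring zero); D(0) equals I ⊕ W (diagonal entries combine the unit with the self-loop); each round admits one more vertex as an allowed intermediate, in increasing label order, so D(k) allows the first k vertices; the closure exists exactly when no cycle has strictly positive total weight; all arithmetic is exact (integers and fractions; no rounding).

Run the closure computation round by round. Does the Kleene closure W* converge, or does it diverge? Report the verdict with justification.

D(0):
  [0, -∞, -∞, -∞]
  [-∞, 0, 3, -∞]
  [-∞, -11, 0, 0]
  [-∞, 1, -∞, 0]
D(1):
  [0, -∞, -∞, -∞]
  [-∞, 0, 3, -∞]
  [-∞, -11, 0, 0]
  [-∞, 1, -∞, 0]
D(2):
  [0, -∞, -∞, -∞]
  [-∞, 0, 3, -∞]
  [-∞, -11, 0, 0]
  [-∞, 1, 4, 0]
Detection: at round 3, diagonal entry (3, 3) turns strictly positive.
Key observation: the cycle 3->1->2->3 has total weight 1 + 3 + 0, which is strictly positive.
Answer: DIVERGES — positive cycle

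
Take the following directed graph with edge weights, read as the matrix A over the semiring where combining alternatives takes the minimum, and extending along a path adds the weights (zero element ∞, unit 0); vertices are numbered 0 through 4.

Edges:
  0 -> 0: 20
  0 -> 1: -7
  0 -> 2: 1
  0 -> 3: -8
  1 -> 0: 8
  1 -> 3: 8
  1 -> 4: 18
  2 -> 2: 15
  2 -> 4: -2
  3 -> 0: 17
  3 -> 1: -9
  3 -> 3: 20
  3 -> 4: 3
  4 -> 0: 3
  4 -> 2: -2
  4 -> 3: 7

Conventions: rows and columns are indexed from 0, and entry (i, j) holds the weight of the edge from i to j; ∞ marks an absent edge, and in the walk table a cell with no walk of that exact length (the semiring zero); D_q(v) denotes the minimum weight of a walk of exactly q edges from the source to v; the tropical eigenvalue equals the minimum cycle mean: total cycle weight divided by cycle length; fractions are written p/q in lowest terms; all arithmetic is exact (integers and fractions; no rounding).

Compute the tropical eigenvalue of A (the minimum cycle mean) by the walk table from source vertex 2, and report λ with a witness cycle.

q=0: [∞, ∞, 0, ∞, ∞]
q=1: [∞, ∞, 15, ∞, -2]
q=2: [1, ∞, -4, 5, 13]
q=3: [16, -6, 2, -7, -6]
q=4: [-3, -16, -8, 1, -4]
q=5: [-8, -10, -6, -11, -10]
Optimal cycle mean attained by: cycle 0->3->1->0, total (-8) + (-9) + 8, length 3.
Answer: λ = -3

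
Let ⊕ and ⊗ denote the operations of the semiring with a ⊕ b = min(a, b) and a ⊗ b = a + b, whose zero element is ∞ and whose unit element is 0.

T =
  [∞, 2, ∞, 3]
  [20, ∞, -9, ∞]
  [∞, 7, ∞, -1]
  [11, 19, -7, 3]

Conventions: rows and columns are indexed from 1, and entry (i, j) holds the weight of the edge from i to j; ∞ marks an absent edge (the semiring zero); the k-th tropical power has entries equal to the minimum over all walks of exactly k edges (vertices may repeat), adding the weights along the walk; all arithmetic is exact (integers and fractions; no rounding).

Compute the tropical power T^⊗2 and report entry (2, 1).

T^⊗2:
  [14, 22, -7, 6]
  [∞, -2, ∞, -10]
  [10, 18, -8, 2]
  [14, 0, -4, -8]
Key observation: no walk of exactly 2 edges connects these vertices, so the entry is the semiring zero.
Answer: (T^⊗2)[2][1] = ∞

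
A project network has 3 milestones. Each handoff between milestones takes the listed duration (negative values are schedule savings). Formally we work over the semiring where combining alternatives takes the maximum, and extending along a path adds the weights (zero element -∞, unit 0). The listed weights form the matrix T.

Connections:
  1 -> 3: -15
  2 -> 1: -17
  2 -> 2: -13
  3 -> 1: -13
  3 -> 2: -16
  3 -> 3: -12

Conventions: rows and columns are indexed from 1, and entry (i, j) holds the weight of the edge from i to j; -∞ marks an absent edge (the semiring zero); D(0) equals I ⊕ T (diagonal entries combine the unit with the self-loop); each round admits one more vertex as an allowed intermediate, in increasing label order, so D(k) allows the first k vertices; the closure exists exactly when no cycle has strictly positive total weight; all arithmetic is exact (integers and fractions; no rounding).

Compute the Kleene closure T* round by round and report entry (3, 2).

D(0):
  [0, -∞, -15]
  [-17, 0, -∞]
  [-13, -16, 0]
D(1):
  [0, -∞, -15]
  [-17, 0, -32]
  [-13, -16, 0]
D(2):
  [0, -∞, -15]
  [-17, 0, -32]
  [-13, -16, 0]
D(3):
  [0, -31, -15]
  [-17, 0, -32]
  [-13, -16, 0]
Answer: T*[3][2] = -16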